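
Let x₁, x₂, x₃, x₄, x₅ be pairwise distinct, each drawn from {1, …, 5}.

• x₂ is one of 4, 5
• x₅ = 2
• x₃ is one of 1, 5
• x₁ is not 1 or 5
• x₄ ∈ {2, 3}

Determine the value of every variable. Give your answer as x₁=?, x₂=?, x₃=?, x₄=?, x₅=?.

x₅ must be 2 (only option left). Eliminate 2 elsewhere: x₁, x₄.
x₄ has just one choice, so x₄ = 3. Remove 3 from x₁.
x₁ must be 4 (only option left). Strike 4 from x₂.
x₂ has just one choice, so x₂ = 5. Eliminate 5 elsewhere: x₃.
x₃'s domain is down to {1}, so x₃ = 1.

x₁=4, x₂=5, x₃=1, x₄=3, x₅=2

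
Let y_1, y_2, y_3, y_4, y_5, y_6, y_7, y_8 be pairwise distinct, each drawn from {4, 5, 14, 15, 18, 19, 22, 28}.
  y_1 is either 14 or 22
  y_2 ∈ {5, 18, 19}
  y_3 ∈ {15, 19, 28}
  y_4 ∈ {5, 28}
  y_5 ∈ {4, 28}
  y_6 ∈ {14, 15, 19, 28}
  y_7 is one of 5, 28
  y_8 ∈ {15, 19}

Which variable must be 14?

The 8 variables together cover exactly {4, 5, 14, 15, 18, 19, 22, 28} — 8 values for 8 variables — and 4 appears only in y_5's list, so y_5 = 4.
Among the 7 still-open variables, 18 fits only y_2 (and all 7 values in {5, 14, 15, 18, 19, 22, 28} must be used), so y_2 = 18.
The 6 still-open variables together cover exactly {5, 14, 15, 19, 22, 28} — 6 values for 6 variables — and 22 appears only in y_1's list, so y_1 = 22.
The 5 still-open variables together cover exactly {5, 14, 15, 19, 28} — 5 values for 5 variables — and 14 appears only in y_6's list, so y_6 = 14.

y_6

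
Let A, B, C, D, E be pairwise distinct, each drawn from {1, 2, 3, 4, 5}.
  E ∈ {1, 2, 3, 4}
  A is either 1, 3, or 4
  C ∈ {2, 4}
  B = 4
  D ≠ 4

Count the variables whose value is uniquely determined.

3

B must be 4 (only option left). Eliminate 4 elsewhere: A, C, E.
C must be 2 (only option left). Remove 2 from D, E.
Among the 3 still-open variables, 5 fits only D (and all 3 values in {1, 3, 5} must be used), so D = 5.
Determined: B=4, C=2, D=5. The other variables each still have more than one consistent value. That makes 3.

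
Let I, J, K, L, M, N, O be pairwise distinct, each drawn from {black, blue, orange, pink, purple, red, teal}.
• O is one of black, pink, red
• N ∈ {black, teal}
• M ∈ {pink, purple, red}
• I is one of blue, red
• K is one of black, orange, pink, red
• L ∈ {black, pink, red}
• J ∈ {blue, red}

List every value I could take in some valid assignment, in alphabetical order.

The 7 variables together cover exactly {black, blue, orange, pink, purple, red, teal} — 7 values for 7 variables — and orange appears only in K's list, so K = orange.
Among the 6 still-open variables, purple fits only M (and all 6 values in {black, blue, pink, purple, red, teal} must be used), so M = purple.
Among the 5 still-open variables, teal fits only N (and all 5 values in {black, blue, pink, red, teal} must be used), so N = teal.
I and J between them cover only {blue, red} — a naked pair. Remove those values from L, O.
No further eliminations apply; I can still be any of blue, red.

blue, red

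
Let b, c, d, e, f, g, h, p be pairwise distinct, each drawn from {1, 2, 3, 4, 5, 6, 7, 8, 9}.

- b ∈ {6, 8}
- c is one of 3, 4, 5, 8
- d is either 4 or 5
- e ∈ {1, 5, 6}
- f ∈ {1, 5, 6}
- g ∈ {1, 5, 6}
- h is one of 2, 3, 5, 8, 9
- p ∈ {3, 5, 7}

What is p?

e, f, g between them cover only {1, 5, 6} — a naked triple. Remove those values from b, c, d, h, p.
b's domain is down to {8}, so b = 8. Strike 8 from c, h.
d must be 4 (only option left). Remove 4 from c.
c's domain is down to {3}, so c = 3. Strike 3 from h, p.
So p = 7.

7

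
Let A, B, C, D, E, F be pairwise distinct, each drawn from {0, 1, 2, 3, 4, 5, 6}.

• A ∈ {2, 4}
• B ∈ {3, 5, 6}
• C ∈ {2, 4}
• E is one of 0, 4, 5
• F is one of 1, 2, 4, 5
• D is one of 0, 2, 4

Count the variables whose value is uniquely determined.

3

A and C between them cover only {2, 4} — a naked pair. Remove those values from D, E, F.
D has just one choice, so D = 0. Eliminate 0 elsewhere: E.
That leaves E = 5. So B, F can't be 5.
F's domain is down to {1}, so F = 1.
Determined: D=0, E=5, F=1. The other variables each still have more than one consistent value. That makes 3.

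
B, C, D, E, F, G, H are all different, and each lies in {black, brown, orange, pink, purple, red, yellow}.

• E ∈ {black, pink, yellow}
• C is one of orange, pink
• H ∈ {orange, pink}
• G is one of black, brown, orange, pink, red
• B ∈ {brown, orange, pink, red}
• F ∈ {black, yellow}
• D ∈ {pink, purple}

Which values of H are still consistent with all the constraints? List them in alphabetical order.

orange, pink

Among the 7 variables, purple fits only D (and all 7 values in {black, brown, orange, pink, purple, red, yellow} must be used), so D = purple.
The 2 variables C and H are confined to {orange, pink}, which locks those values in; drop them from B, E, G.
E and F share exactly the 2 values {black, yellow}; by pigeonhole those values go to them, so strike black, yellow from G.
No further eliminations apply; H can still be any of orange, pink.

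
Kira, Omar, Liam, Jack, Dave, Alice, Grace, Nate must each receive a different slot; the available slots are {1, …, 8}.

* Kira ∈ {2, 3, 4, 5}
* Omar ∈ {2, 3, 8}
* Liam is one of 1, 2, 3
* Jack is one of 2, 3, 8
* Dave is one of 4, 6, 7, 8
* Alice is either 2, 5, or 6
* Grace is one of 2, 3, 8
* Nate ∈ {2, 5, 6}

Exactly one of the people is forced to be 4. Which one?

Kira

The 8 variables together cover exactly {1, 2, 3, 4, 5, 6, 7, 8} — 8 values for 8 variables — and 1 appears only in Liam's list, so Liam = 1.
The 7 still-open variables draw from only 7 values {2, 3, 4, 5, 6, 7, 8}, so each is used; only Dave can be 7, hence Dave = 7.
The 6 still-open variables together cover exactly {2, 3, 4, 5, 6, 8} — 6 values for 6 variables — and 4 appears only in Kira's list, so Kira = 4.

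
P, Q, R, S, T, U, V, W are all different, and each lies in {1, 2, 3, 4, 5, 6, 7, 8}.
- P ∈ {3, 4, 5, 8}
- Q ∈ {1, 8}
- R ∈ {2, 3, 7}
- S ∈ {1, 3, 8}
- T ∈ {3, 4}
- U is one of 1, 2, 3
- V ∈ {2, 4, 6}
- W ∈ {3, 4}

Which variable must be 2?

U

The 8 variables together cover exactly {1, 2, 3, 4, 5, 6, 7, 8} — 8 values for 8 variables — and 5 appears only in P's list, so P = 5.
The 7 still-open variables draw from only 7 values {1, 2, 3, 4, 6, 7, 8}, so each is used; only V can be 6, hence V = 6.
Among the 6 still-open variables, 7 fits only R (and all 6 values in {1, 2, 3, 4, 7, 8} must be used), so R = 7.
The 5 still-open variables draw from only 5 values {1, 2, 3, 4, 8}, so each is used; only U can be 2, hence U = 2.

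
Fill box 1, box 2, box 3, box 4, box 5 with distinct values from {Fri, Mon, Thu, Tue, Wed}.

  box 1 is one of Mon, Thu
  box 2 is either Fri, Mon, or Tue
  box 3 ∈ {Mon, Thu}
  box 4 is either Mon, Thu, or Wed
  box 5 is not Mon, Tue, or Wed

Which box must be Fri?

Among the 5 variables, Tue fits only box 2 (and all 5 values in {Fri, Mon, Thu, Tue, Wed} must be used), so box 2 = Tue.
Among the 4 still-open variables, Fri fits only box 5 (and all 4 values in {Fri, Mon, Thu, Wed} must be used), so box 5 = Fri.

box 5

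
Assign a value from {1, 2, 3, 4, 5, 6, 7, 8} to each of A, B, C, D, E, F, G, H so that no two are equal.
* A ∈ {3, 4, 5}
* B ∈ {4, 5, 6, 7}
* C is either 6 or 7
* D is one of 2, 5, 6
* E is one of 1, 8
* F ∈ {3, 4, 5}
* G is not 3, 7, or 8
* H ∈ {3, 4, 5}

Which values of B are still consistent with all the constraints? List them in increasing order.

6, 7

Among the 8 variables, 8 fits only E (and all 8 values in {1, 2, 3, 4, 5, 6, 7, 8} must be used), so E = 8.
The 7 still-open variables draw from only 7 values {1, 2, 3, 4, 5, 6, 7}, so each is used; only G can be 1, hence G = 1.
The 6 still-open variables together cover exactly {2, 3, 4, 5, 6, 7} — 6 values for 6 variables — and 2 appears only in D's list, so D = 2.
A, F, H share exactly the 3 values {3, 4, 5}; by pigeonhole those values go to them, so strike 3, 4, 5 from B.
No further eliminations apply; B can still be any of 6, 7.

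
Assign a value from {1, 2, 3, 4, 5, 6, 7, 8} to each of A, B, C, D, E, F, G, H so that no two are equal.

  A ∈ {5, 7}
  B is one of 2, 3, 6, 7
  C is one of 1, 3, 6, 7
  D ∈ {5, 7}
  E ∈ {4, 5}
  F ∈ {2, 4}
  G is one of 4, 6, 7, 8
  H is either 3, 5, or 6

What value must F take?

2

Among the 8 variables, 1 fits only C (and all 8 values in {1, 2, 3, 4, 5, 6, 7, 8} must be used), so C = 1.
The 7 still-open variables draw from only 7 values {2, 3, 4, 5, 6, 7, 8}, so each is used; only G can be 8, hence G = 8.
A and D between them cover only {5, 7} — a naked pair. Remove those values from B, E, H.
E must be 4 (only option left). Strike 4 from F.
So F = 2.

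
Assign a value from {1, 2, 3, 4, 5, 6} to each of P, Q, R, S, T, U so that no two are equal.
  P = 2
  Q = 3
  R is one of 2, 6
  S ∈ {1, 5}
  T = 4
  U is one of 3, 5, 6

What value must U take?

5

P must be 2 (only option left). Remove 2 from R.
Q must be 3 (only option left). So U can't be 3.
R's domain is down to {6}, so R = 6. Strike 6 from U.
So U = 5.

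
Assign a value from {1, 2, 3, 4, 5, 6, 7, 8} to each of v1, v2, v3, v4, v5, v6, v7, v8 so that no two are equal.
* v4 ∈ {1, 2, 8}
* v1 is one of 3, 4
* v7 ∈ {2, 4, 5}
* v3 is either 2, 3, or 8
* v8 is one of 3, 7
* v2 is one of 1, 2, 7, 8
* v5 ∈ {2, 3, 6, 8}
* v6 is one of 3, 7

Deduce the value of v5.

6

The 8 variables draw from only 8 values {1, 2, 3, 4, 5, 6, 7, 8}, so each is used; only v7 can be 5, hence v7 = 5.
The 7 still-open variables together cover exactly {1, 2, 3, 4, 6, 7, 8} — 7 values for 7 variables — and 4 appears only in v1's list, so v1 = 4.
The 6 still-open variables together cover exactly {1, 2, 3, 6, 7, 8} — 6 values for 6 variables — and 6 appears only in v5's list, so v5 = 6.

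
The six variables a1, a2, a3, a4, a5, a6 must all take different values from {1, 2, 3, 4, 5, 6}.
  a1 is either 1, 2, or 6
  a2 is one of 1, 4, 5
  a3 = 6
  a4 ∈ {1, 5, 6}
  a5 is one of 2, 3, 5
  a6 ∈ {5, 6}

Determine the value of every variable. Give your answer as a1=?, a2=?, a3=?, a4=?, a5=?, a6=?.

a3 must be 6 (only option left). Strike 6 from a1, a4, a6.
a6 must be 5 (only option left). Eliminate 5 elsewhere: a2, a4, a5.
a4 has just one choice, so a4 = 1. Strike 1 from a1, a2.
a1 has just one choice, so a1 = 2. Strike 2 from a5.
That leaves a2 = 4.
a5's domain is down to {3}, so a5 = 3.

a1=2, a2=4, a3=6, a4=1, a5=3, a6=5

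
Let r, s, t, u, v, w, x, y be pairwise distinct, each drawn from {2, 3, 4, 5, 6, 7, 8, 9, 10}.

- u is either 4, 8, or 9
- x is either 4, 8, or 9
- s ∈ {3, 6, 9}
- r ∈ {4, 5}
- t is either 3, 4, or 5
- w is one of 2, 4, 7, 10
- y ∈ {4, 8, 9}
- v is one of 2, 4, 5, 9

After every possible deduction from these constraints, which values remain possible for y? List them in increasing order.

u, x, y share exactly the 3 values {4, 8, 9}; by pigeonhole those values go to them, so strike 4, 8, 9 from r, s, t, v, w.
r has just one choice, so r = 5. Eliminate 5 elsewhere: t, v.
t's domain is down to {3}, so t = 3. Remove 3 from s.
v's domain is down to {2}, so v = 2. Strike 2 from w.
s has just one choice, so s = 6.
No further eliminations apply; y can still be any of 4, 8, 9.

4, 8, 9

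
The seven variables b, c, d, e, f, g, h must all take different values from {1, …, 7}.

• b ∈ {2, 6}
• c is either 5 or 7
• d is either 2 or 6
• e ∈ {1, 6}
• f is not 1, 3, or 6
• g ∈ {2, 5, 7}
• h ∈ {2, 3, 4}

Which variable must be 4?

f

Among the 7 variables, 1 fits only e (and all 7 values in {1, 2, 3, 4, 5, 6, 7} must be used), so e = 1.
The 6 still-open variables draw from only 6 values {2, 3, 4, 5, 6, 7}, so each is used; only h can be 3, hence h = 3.
The 5 still-open variables draw from only 5 values {2, 4, 5, 6, 7}, so each is used; only f can be 4, hence f = 4.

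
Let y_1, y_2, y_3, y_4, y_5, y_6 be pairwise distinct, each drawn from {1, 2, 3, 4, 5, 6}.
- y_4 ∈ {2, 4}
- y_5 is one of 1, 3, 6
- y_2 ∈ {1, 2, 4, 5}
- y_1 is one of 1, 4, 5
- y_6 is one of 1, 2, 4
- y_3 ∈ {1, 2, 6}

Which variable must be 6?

y_3

The 6 variables draw from only 6 values {1, 2, 3, 4, 5, 6}, so each is used; only y_5 can be 3, hence y_5 = 3.
The 5 still-open variables together cover exactly {1, 2, 4, 5, 6} — 5 values for 5 variables — and 6 appears only in y_3's list, so y_3 = 6.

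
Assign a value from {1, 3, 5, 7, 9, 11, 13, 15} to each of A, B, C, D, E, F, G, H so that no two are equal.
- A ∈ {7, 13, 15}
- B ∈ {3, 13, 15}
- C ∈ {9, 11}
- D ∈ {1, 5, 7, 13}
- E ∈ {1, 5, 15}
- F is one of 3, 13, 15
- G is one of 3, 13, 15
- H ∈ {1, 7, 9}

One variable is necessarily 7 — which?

A

The 8 variables together cover exactly {1, 3, 5, 7, 9, 11, 13, 15} — 8 values for 8 variables — and 11 appears only in C's list, so C = 11.
Among the 7 still-open variables, 9 fits only H (and all 7 values in {1, 3, 5, 7, 9, 13, 15} must be used), so H = 9.
B, F, G share exactly the 3 values {3, 13, 15}; by pigeonhole those values go to them, so strike 3, 13, 15 from A, D, E.
So 7 goes to A.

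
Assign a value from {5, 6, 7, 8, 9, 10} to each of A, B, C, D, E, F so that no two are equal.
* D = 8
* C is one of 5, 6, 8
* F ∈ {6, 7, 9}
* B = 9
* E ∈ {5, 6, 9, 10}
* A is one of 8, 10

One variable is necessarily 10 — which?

A

B has just one choice, so B = 9. Strike 9 from E, F.
That leaves D = 8. Strike 8 from A, C.
So 10 goes to A.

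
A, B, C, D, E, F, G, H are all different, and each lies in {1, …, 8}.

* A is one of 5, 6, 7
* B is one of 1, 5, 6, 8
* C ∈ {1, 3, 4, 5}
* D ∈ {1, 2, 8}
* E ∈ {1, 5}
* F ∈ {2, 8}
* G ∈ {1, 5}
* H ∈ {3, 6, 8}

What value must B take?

6

Among the 8 variables, 4 fits only C (and all 8 values in {1, 2, 3, 4, 5, 6, 7, 8} must be used), so C = 4.
Among the 7 still-open variables, 3 fits only H (and all 7 values in {1, 2, 3, 5, 6, 7, 8} must be used), so H = 3.
The 6 still-open variables draw from only 6 values {1, 2, 5, 6, 7, 8}, so each is used; only A can be 7, hence A = 7.
The 5 still-open variables draw from only 5 values {1, 2, 5, 6, 8}, so each is used; only B can be 6, hence B = 6.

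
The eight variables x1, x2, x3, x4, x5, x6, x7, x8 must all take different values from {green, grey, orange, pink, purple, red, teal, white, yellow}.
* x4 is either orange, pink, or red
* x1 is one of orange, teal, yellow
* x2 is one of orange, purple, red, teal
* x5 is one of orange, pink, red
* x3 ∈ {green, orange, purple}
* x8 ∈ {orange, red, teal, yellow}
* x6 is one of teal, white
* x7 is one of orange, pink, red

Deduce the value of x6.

The 8 variables together cover exactly {green, orange, pink, purple, red, teal, white, yellow} — 8 values for 8 variables — and green appears only in x3's list, so x3 = green.
Among the 7 still-open variables, purple fits only x2 (and all 7 values in {orange, pink, purple, red, teal, white, yellow} must be used), so x2 = purple.
Among the 6 still-open variables, white fits only x6 (and all 6 values in {orange, pink, red, teal, white, yellow} must be used), so x6 = white.

white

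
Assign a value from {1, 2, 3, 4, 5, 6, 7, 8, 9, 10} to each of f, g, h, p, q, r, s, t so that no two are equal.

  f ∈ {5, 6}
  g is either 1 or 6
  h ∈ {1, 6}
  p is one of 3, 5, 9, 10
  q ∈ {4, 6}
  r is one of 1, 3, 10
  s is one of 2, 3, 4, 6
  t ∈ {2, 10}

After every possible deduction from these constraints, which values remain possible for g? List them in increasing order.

1, 6

The 8 variables draw from only 8 values {1, 2, 3, 4, 5, 6, 9, 10}, so each is used; only p can be 9, hence p = 9.
Among the 7 still-open variables, 5 fits only f (and all 7 values in {1, 2, 3, 4, 5, 6, 10} must be used), so f = 5.
g and h share exactly the 2 values {1, 6}; by pigeonhole those values go to them, so strike 1, 6 from q, r, s.
q must be 4 (only option left). Remove 4 from s.
No further eliminations apply; g can still be any of 1, 6.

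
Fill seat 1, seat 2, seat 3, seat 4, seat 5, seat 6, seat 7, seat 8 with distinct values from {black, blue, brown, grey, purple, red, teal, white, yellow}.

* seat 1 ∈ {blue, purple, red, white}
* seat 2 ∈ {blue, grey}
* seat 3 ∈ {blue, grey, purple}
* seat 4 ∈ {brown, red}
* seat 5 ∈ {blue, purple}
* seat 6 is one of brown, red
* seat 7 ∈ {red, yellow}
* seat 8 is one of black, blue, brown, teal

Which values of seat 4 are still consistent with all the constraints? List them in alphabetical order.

brown, red

The 2 variables seat 4 and seat 6 are confined to {brown, red}, which locks those values in; drop them from seat 1, seat 7, seat 8.
seat 7's domain is down to {yellow}, so seat 7 = yellow.
The 3 variables seat 2, seat 3, seat 5 are confined to {blue, grey, purple}, which locks those values in; drop them from seat 1, seat 8.
That leaves seat 1 = white.
No further eliminations apply; seat 4 can still be any of brown, red.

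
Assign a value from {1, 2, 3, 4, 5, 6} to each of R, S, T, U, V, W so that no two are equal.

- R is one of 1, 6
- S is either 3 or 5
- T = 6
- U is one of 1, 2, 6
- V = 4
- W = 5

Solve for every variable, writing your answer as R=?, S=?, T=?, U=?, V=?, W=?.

T has just one choice, so T = 6. Remove 6 from R, U.
V's domain is down to {4}, so V = 4.
That leaves W = 5. Strike 5 from S.
R has just one choice, so R = 1. Remove 1 from U.
S must be 3 (only option left).
That leaves U = 2.

R=1, S=3, T=6, U=2, V=4, W=5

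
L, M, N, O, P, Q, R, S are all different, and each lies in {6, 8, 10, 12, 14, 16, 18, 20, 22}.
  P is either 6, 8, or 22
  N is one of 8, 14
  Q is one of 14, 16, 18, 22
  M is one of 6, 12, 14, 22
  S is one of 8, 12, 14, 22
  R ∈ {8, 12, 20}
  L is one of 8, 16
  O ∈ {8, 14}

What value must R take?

20

The 8 variables draw from only 8 values {6, 8, 12, 14, 16, 18, 20, 22}, so each is used; only Q can be 18, hence Q = 18.
Among the 7 still-open variables, 16 fits only L (and all 7 values in {6, 8, 12, 14, 16, 20, 22} must be used), so L = 16.
Among the 6 still-open variables, 20 fits only R (and all 6 values in {6, 8, 12, 14, 20, 22} must be used), so R = 20.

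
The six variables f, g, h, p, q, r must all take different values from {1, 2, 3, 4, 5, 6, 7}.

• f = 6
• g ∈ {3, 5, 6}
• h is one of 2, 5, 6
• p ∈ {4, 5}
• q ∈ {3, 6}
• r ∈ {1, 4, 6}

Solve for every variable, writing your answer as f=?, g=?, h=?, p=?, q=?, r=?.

f must be 6 (only option left). Eliminate 6 elsewhere: g, h, q, r.
That leaves q = 3. Eliminate 3 elsewhere: g.
g must be 5 (only option left). Eliminate 5 elsewhere: h, p.
h's domain is down to {2}, so h = 2.
p must be 4 (only option left). So r can't be 4.
r must be 1 (only option left).

f=6, g=5, h=2, p=4, q=3, r=1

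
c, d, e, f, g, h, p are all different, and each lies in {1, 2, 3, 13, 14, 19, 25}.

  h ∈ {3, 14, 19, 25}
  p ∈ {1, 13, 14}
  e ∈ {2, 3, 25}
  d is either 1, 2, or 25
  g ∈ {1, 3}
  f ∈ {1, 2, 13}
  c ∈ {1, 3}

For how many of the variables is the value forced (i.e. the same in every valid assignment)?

3

The 7 variables draw from only 7 values {1, 2, 3, 13, 14, 19, 25}, so each is used; only h can be 19, hence h = 19.
The 6 still-open variables together cover exactly {1, 2, 3, 13, 14, 25} — 6 values for 6 variables — and 14 appears only in p's list, so p = 14.
The 5 still-open variables together cover exactly {1, 2, 3, 13, 25} — 5 values for 5 variables — and 13 appears only in f's list, so f = 13.
c and g share exactly the 2 values {1, 3}; by pigeonhole those values go to them, so strike 1, 3 from d, e.
Determined: f=13, h=19, p=14. The other variables each still have more than one consistent value. That makes 3.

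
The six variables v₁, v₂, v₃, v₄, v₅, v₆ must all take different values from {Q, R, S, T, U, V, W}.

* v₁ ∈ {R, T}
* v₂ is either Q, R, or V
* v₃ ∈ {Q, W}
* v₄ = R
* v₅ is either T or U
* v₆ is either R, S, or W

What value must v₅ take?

U

v₄ has just one choice, so v₄ = R. So v₁, v₂, v₆ can't be R.
v₁ has just one choice, so v₁ = T. Eliminate T elsewhere: v₅.
So v₅ = U.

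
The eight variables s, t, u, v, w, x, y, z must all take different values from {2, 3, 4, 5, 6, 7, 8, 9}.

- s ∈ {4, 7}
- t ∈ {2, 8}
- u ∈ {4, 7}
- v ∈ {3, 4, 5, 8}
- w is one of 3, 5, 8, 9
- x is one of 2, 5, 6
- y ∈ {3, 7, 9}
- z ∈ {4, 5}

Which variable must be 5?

The 8 variables draw from only 8 values {2, 3, 4, 5, 6, 7, 8, 9}, so each is used; only x can be 6, hence x = 6.
The 7 still-open variables together cover exactly {2, 3, 4, 5, 7, 8, 9} — 7 values for 7 variables — and 2 appears only in t's list, so t = 2.
s and u between them cover only {4, 7} — a naked pair. Remove those values from v, y, z.
So 5 goes to z.

z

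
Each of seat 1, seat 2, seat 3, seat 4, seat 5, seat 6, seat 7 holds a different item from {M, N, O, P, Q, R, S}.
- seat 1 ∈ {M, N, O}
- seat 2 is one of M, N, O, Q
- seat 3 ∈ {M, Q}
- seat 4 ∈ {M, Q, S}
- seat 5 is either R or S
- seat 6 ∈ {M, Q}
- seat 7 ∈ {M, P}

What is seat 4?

S

Among the 7 variables, P fits only seat 7 (and all 7 values in {M, N, O, P, Q, R, S} must be used), so seat 7 = P.
The 6 still-open variables draw from only 6 values {M, N, O, Q, R, S}, so each is used; only seat 5 can be R, hence seat 5 = R.
Among the 5 still-open variables, S fits only seat 4 (and all 5 values in {M, N, O, Q, S} must be used), so seat 4 = S.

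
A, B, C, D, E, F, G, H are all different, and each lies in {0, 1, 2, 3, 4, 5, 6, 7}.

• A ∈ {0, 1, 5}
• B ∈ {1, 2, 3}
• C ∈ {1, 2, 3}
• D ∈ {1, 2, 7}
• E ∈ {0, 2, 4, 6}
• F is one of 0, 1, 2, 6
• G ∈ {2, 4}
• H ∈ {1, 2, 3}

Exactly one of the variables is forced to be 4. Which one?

G

The 8 variables together cover exactly {0, 1, 2, 3, 4, 5, 6, 7} — 8 values for 8 variables — and 5 appears only in A's list, so A = 5.
The 7 still-open variables together cover exactly {0, 1, 2, 3, 4, 6, 7} — 7 values for 7 variables — and 7 appears only in D's list, so D = 7.
B, C, H between them cover only {1, 2, 3} — a naked triple. Remove those values from E, F, G.
So 4 goes to G.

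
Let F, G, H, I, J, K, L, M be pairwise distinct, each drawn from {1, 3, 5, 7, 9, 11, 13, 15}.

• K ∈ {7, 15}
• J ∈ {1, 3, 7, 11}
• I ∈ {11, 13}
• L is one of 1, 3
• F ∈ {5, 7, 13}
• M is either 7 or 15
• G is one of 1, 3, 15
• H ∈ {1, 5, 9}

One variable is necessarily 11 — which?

J

The 8 variables draw from only 8 values {1, 3, 5, 7, 9, 11, 13, 15}, so each is used; only H can be 9, hence H = 9.
Among the 7 still-open variables, 5 fits only F (and all 7 values in {1, 3, 5, 7, 11, 13, 15} must be used), so F = 5.
The 6 still-open variables draw from only 6 values {1, 3, 7, 11, 13, 15}, so each is used; only I can be 13, hence I = 13.
Among the 5 still-open variables, 11 fits only J (and all 5 values in {1, 3, 7, 11, 15} must be used), so J = 11.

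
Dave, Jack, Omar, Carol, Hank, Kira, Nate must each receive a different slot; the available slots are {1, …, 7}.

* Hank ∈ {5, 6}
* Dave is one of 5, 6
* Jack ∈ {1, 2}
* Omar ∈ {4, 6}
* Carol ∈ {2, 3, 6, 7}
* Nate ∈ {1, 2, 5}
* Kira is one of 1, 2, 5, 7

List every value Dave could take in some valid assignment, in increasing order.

The 7 variables draw from only 7 values {1, 2, 3, 4, 5, 6, 7}, so each is used; only Carol can be 3, hence Carol = 3.
The 6 still-open variables together cover exactly {1, 2, 4, 5, 6, 7} — 6 values for 6 variables — and 4 appears only in Omar's list, so Omar = 4.
The 5 still-open variables together cover exactly {1, 2, 5, 6, 7} — 5 values for 5 variables — and 7 appears only in Kira's list, so Kira = 7.
The 2 variables Dave and Hank are confined to {5, 6}, which locks those values in; drop them from Nate.
No further eliminations apply; Dave can still be any of 5, 6.

5, 6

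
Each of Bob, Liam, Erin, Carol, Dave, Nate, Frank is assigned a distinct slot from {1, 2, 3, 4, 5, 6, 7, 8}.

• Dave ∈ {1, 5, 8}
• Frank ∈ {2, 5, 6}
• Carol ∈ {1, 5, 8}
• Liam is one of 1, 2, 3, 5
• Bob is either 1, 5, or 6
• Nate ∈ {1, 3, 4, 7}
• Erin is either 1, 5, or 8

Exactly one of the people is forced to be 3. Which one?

Erin, Carol, Dave share exactly the 3 values {1, 5, 8}; by pigeonhole those values go to them, so strike 1, 5, 8 from Bob, Liam, Nate, Frank.
That leaves Bob = 6. Strike 6 from Frank.
Frank must be 2 (only option left). So Liam can't be 2.
So 3 goes to Liam.

Liam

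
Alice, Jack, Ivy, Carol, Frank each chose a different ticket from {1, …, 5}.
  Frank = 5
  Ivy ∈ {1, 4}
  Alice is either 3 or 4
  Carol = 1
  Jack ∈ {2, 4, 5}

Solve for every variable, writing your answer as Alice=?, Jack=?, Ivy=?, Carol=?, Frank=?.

Alice=3, Jack=2, Ivy=4, Carol=1, Frank=5

Carol's domain is down to {1}, so Carol = 1. Remove 1 from Ivy.
Frank's domain is down to {5}, so Frank = 5. So Jack can't be 5.
Ivy has just one choice, so Ivy = 4. Eliminate 4 elsewhere: Alice, Jack.
Alice's domain is down to {3}, so Alice = 3.
Jack's domain is down to {2}, so Jack = 2.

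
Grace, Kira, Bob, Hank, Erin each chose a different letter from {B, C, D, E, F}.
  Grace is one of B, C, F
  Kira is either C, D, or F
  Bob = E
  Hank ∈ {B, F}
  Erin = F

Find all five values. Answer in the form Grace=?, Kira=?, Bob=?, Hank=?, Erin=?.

Bob has just one choice, so Bob = E.
Erin must be F (only option left). Strike F from Grace, Kira, Hank.
Hank's domain is down to {B}, so Hank = B. Eliminate B elsewhere: Grace.
That leaves Grace = C. Remove C from Kira.
Kira's domain is down to {D}, so Kira = D.

Grace=C, Kira=D, Bob=E, Hank=B, Erin=F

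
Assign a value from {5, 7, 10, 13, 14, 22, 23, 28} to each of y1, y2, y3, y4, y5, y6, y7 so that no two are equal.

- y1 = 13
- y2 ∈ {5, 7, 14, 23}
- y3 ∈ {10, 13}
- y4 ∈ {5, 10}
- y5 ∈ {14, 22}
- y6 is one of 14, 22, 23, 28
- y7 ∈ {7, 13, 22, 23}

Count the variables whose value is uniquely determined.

y1's domain is down to {13}, so y1 = 13. So y3, y7 can't be 13.
y3 must be 10 (only option left). So y4 can't be 10.
That leaves y4 = 5. Strike 5 from y2.
Determined: y1=13, y3=10, y4=5. The other variables each still have more than one consistent value. That makes 3.

3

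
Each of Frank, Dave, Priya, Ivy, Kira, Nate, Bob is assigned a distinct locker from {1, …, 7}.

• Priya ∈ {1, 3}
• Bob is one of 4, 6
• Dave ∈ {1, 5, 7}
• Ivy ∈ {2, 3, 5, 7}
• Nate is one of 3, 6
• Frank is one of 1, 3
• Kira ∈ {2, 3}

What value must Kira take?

2

The 7 variables draw from only 7 values {1, 2, 3, 4, 5, 6, 7}, so each is used; only Bob can be 4, hence Bob = 4.
The 6 still-open variables draw from only 6 values {1, 2, 3, 5, 6, 7}, so each is used; only Nate can be 6, hence Nate = 6.
Frank and Priya share exactly the 2 values {1, 3}; by pigeonhole those values go to them, so strike 1, 3 from Dave, Ivy, Kira.
So Kira = 2.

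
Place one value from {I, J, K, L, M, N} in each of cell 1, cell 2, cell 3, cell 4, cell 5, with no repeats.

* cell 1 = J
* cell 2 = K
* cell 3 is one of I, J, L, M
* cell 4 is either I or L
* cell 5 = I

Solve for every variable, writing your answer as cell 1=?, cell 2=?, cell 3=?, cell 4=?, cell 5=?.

cell 1 has just one choice, so cell 1 = J. So cell 3 can't be J.
cell 2 must be K (only option left).
cell 5 must be I (only option left). Eliminate I elsewhere: cell 3, cell 4.
cell 4's domain is down to {L}, so cell 4 = L. So cell 3 can't be L.
cell 3 must be M (only option left).

cell 1=J, cell 2=K, cell 3=M, cell 4=L, cell 5=I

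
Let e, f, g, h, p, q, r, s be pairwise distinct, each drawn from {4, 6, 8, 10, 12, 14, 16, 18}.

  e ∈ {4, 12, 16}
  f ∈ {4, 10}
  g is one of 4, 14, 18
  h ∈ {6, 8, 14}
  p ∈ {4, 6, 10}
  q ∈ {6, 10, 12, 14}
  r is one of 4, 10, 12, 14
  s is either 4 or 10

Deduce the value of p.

6

The 8 variables draw from only 8 values {4, 6, 8, 10, 12, 14, 16, 18}, so each is used; only h can be 8, hence h = 8.
Among the 7 still-open variables, 16 fits only e (and all 7 values in {4, 6, 10, 12, 14, 16, 18} must be used), so e = 16.
The 6 still-open variables draw from only 6 values {4, 6, 10, 12, 14, 18}, so each is used; only g can be 18, hence g = 18.
The 2 variables f and s are confined to {4, 10}, which locks those values in; drop them from p, q, r.
So p = 6.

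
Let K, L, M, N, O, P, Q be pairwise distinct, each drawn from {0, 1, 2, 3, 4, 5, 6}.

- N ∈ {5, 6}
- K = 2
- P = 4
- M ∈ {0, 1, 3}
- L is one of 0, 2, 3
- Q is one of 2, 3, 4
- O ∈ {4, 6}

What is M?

1

K must be 2 (only option left). Strike 2 from L, Q.
P's domain is down to {4}, so P = 4. Remove 4 from O, Q.
Q has just one choice, so Q = 3. Strike 3 from L, M.
L must be 0 (only option left). Remove 0 from M.
So M = 1.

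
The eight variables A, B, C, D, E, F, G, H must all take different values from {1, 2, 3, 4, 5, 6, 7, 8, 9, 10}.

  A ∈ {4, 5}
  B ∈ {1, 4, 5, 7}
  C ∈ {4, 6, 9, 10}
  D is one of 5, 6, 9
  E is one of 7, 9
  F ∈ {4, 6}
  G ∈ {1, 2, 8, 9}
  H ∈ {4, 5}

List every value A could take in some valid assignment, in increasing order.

4, 5

The 2 variables A and H are confined to {4, 5}, which locks those values in; drop them from B, C, D, F.
F's domain is down to {6}, so F = 6. Strike 6 from C, D.
That leaves D = 9. So C, E, G can't be 9.
E has just one choice, so E = 7. So B can't be 7.
B has just one choice, so B = 1. Eliminate 1 elsewhere: G.
C has just one choice, so C = 10.
No further eliminations apply; A can still be any of 4, 5.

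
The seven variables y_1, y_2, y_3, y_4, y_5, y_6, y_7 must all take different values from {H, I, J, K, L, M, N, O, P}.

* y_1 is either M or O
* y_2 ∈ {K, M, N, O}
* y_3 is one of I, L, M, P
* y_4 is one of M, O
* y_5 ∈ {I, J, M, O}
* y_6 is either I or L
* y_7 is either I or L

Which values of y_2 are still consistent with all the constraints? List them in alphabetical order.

K, N

y_1 and y_4 share exactly the 2 values {M, O}; by pigeonhole those values go to them, so strike M, O from y_2, y_3, y_5.
y_6 and y_7 share exactly the 2 values {I, L}; by pigeonhole those values go to them, so strike I, L from y_3, y_5.
y_3 must be P (only option left).
That leaves y_5 = J.
No further eliminations apply; y_2 can still be any of K, N.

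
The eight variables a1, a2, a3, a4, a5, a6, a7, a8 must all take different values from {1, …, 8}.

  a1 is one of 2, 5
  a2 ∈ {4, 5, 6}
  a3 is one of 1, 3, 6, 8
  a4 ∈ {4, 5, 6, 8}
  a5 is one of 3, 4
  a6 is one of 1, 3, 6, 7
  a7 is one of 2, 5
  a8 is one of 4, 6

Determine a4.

Among the 8 variables, 7 fits only a6 (and all 8 values in {1, 2, 3, 4, 5, 6, 7, 8} must be used), so a6 = 7.
Among the 7 still-open variables, 1 fits only a3 (and all 7 values in {1, 2, 3, 4, 5, 6, 8} must be used), so a3 = 1.
The 6 still-open variables draw from only 6 values {2, 3, 4, 5, 6, 8}, so each is used; only a5 can be 3, hence a5 = 3.
Among the 5 still-open variables, 8 fits only a4 (and all 5 values in {2, 4, 5, 6, 8} must be used), so a4 = 8.

8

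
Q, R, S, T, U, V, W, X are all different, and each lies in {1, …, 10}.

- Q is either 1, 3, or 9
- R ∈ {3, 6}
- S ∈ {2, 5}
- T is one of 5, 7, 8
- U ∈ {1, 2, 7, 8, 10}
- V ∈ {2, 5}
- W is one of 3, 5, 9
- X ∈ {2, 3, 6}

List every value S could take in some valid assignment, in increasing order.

2, 5

S and V between them cover only {2, 5} — a naked pair. Remove those values from T, U, W, X.
R and X between them cover only {3, 6} — a naked pair. Remove those values from Q, W.
W must be 9 (only option left). Strike 9 from Q.
Q must be 1 (only option left). Remove 1 from U.
No further eliminations apply; S can still be any of 2, 5.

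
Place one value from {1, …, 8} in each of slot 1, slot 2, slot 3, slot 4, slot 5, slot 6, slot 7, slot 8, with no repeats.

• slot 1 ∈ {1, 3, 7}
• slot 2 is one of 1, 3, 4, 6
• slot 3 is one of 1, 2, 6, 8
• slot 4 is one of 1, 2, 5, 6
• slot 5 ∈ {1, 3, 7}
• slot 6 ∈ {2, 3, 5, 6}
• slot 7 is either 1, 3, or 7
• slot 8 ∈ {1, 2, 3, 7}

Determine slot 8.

2

The 8 variables together cover exactly {1, 2, 3, 4, 5, 6, 7, 8} — 8 values for 8 variables — and 4 appears only in slot 2's list, so slot 2 = 4.
The 7 still-open variables together cover exactly {1, 2, 3, 5, 6, 7, 8} — 7 values for 7 variables — and 8 appears only in slot 3's list, so slot 3 = 8.
The 3 variables slot 1, slot 5, slot 7 are confined to {1, 3, 7}, which locks those values in; drop them from slot 4, slot 6, slot 8.
So slot 8 = 2.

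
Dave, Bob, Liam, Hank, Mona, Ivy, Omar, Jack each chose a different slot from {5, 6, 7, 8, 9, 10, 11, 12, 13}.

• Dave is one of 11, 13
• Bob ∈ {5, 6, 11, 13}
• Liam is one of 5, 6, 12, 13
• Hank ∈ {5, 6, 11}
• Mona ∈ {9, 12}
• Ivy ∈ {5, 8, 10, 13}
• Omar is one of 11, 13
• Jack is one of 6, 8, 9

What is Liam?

12

The 8 variables draw from only 8 values {5, 6, 8, 9, 10, 11, 12, 13}, so each is used; only Ivy can be 10, hence Ivy = 10.
The 7 still-open variables draw from only 7 values {5, 6, 8, 9, 11, 12, 13}, so each is used; only Jack can be 8, hence Jack = 8.
Among the 6 still-open variables, 9 fits only Mona (and all 6 values in {5, 6, 9, 11, 12, 13} must be used), so Mona = 9.
Among the 5 still-open variables, 12 fits only Liam (and all 5 values in {5, 6, 11, 12, 13} must be used), so Liam = 12.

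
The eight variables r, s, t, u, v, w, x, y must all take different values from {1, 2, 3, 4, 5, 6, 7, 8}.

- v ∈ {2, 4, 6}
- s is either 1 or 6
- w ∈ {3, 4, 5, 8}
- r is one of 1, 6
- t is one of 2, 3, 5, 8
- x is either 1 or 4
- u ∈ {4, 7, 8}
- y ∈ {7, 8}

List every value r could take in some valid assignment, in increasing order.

1, 6

r and s share exactly the 2 values {1, 6}; by pigeonhole those values go to them, so strike 1, 6 from v, x.
That leaves x = 4. Remove 4 from u, v, w.
v has just one choice, so v = 2. Remove 2 from t.
u and y between them cover only {7, 8} — a naked pair. Remove those values from t, w.
No further eliminations apply; r can still be any of 1, 6.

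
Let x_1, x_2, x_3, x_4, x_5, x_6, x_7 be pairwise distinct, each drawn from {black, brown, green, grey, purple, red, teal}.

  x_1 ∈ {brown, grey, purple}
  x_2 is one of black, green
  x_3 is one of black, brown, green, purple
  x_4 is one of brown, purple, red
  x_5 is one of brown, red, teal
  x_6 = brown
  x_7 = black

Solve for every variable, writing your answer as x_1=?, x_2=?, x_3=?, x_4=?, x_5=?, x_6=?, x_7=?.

x_1=grey, x_2=green, x_3=purple, x_4=red, x_5=teal, x_6=brown, x_7=black

x_6 has just one choice, so x_6 = brown. So x_1, x_3, x_4, x_5 can't be brown.
x_7 has just one choice, so x_7 = black. Strike black from x_2, x_3.
x_2 must be green (only option left). Strike green from x_3.
x_3 must be purple (only option left). Strike purple from x_1, x_4.
x_4 must be red (only option left). Eliminate red elsewhere: x_5.
That leaves x_5 = teal.
x_1's domain is down to {grey}, so x_1 = grey.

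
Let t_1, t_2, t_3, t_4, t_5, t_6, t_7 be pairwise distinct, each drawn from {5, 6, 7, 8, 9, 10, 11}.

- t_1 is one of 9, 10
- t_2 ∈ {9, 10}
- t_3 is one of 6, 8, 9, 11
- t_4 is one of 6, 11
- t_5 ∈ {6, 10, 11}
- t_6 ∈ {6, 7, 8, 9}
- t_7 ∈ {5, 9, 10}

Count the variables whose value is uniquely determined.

The 7 variables draw from only 7 values {5, 6, 7, 8, 9, 10, 11}, so each is used; only t_7 can be 5, hence t_7 = 5.
The 6 still-open variables together cover exactly {6, 7, 8, 9, 10, 11} — 6 values for 6 variables — and 7 appears only in t_6's list, so t_6 = 7.
The 5 still-open variables draw from only 5 values {6, 8, 9, 10, 11}, so each is used; only t_3 can be 8, hence t_3 = 8.
t_1 and t_2 share exactly the 2 values {9, 10}; by pigeonhole those values go to them, so strike 9, 10 from t_5.
Determined: t_3=8, t_6=7, t_7=5. The other variables each still have more than one consistent value. That makes 3.

3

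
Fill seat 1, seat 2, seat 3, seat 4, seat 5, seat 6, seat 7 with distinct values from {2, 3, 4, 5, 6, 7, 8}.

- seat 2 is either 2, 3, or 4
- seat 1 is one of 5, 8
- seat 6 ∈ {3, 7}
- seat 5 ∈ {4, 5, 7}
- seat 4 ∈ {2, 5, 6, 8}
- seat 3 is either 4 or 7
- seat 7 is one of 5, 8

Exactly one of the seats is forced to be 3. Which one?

seat 6

The 7 variables together cover exactly {2, 3, 4, 5, 6, 7, 8} — 7 values for 7 variables — and 6 appears only in seat 4's list, so seat 4 = 6.
Among the 6 still-open variables, 2 fits only seat 2 (and all 6 values in {2, 3, 4, 5, 7, 8} must be used), so seat 2 = 2.
The 5 still-open variables together cover exactly {3, 4, 5, 7, 8} — 5 values for 5 variables — and 3 appears only in seat 6's list, so seat 6 = 3.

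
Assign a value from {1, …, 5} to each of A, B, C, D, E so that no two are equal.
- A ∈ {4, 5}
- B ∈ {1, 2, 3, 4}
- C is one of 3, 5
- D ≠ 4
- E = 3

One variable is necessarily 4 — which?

A

E has just one choice, so E = 3. So B, C, D can't be 3.
C has just one choice, so C = 5. So A, D can't be 5.
So 4 goes to A.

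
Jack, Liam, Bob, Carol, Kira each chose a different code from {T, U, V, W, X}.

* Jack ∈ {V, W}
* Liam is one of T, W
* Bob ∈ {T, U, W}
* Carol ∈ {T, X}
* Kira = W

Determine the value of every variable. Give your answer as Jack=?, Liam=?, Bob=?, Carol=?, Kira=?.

Kira's domain is down to {W}, so Kira = W. Remove W from Jack, Liam, Bob.
That leaves Jack = V.
Liam must be T (only option left). Remove T from Bob, Carol.
Bob has just one choice, so Bob = U.
Carol has just one choice, so Carol = X.

Jack=V, Liam=T, Bob=U, Carol=X, Kira=W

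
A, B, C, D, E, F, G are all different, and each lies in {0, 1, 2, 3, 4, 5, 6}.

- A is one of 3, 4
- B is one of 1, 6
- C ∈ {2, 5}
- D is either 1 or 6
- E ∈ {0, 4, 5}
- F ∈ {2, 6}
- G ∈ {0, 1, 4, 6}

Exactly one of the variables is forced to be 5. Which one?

C

The 7 variables together cover exactly {0, 1, 2, 3, 4, 5, 6} — 7 values for 7 variables — and 3 appears only in A's list, so A = 3.
The 2 variables B and D are confined to {1, 6}, which locks those values in; drop them from F, G.
F must be 2 (only option left). Strike 2 from C.
So 5 goes to C.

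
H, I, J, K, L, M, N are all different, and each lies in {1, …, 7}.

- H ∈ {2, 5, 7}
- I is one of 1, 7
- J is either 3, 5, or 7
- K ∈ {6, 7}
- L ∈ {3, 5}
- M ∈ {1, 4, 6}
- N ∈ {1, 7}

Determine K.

6

The 7 variables together cover exactly {1, 2, 3, 4, 5, 6, 7} — 7 values for 7 variables — and 2 appears only in H's list, so H = 2.
The 6 still-open variables draw from only 6 values {1, 3, 4, 5, 6, 7}, so each is used; only M can be 4, hence M = 4.
Among the 5 still-open variables, 6 fits only K (and all 5 values in {1, 3, 5, 6, 7} must be used), so K = 6.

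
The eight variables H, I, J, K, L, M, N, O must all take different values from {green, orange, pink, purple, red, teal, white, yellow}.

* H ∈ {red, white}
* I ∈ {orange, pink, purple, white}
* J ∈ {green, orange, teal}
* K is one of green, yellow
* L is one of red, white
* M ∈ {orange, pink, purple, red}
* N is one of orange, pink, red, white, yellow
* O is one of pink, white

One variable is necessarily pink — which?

O

The 8 variables draw from only 8 values {green, orange, pink, purple, red, teal, white, yellow}, so each is used; only J can be teal, hence J = teal.
The 7 still-open variables together cover exactly {green, orange, pink, purple, red, white, yellow} — 7 values for 7 variables — and green appears only in K's list, so K = green.
The 6 still-open variables together cover exactly {orange, pink, purple, red, white, yellow} — 6 values for 6 variables — and yellow appears only in N's list, so N = yellow.
H and L between them cover only {red, white} — a naked pair. Remove those values from I, M, O.
So pink goes to O.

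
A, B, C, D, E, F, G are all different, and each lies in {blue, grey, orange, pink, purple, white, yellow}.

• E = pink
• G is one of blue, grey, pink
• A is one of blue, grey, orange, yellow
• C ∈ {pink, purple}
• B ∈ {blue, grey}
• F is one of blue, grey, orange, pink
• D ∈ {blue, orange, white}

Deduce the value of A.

yellow

E must be pink (only option left). Eliminate pink elsewhere: C, F, G.
That leaves C = purple.
The 5 still-open variables draw from only 5 values {blue, grey, orange, white, yellow}, so each is used; only D can be white, hence D = white.
Among the 4 still-open variables, yellow fits only A (and all 4 values in {blue, grey, orange, yellow} must be used), so A = yellow.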